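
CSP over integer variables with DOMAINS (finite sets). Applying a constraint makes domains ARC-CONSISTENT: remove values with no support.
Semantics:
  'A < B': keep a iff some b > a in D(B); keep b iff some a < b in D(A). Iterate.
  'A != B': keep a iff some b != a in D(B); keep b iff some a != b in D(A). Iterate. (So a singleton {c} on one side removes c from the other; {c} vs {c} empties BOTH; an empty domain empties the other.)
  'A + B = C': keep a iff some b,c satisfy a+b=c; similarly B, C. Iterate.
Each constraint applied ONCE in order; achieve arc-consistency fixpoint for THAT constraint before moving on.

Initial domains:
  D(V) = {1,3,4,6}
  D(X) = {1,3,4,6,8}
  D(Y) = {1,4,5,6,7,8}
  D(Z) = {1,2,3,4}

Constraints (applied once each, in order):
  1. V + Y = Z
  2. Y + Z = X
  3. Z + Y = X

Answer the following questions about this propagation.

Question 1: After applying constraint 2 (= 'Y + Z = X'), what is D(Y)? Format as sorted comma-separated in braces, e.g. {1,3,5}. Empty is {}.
Answer: {1}

Derivation:
Constraint 1 (V + Y = Z) on D(V)={1,3,4,6} D(Y)={1,4,5,6,7,8} D(Z)={1,2,3,4}: V {1,3,4,6}->{1,3}; Y {1,4,5,6,7,8}->{1}; Z {1,2,3,4}->{2,4}
Constraint 2 (Y + Z = X) on D(Y)={1} D(Z)={2,4} D(X)={1,3,4,6,8}: Z {2,4}->{2}; X {1,3,4,6,8}->{3}
So after constraint 2: D(Y) = {1}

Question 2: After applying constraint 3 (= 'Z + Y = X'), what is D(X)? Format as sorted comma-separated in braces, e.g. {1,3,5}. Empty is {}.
Constraint 1 (V + Y = Z) on D(V)={1,3,4,6} D(Y)={1,4,5,6,7,8} D(Z)={1,2,3,4}: V {1,3,4,6}->{1,3}; Y {1,4,5,6,7,8}->{1}; Z {1,2,3,4}->{2,4}
Constraint 2 (Y + Z = X) on D(Y)={1} D(Z)={2,4} D(X)={1,3,4,6,8}: Z {2,4}->{2}; X {1,3,4,6,8}->{3}
Constraint 3 (Z + Y = X) on D(Z)={2} D(Y)={1} D(X)={3}: no change
So after constraint 3: D(X) = {3}

Answer: {3}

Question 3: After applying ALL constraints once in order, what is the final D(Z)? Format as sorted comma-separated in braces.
Constraint 1 (V + Y = Z) on D(V)={1,3,4,6} D(Y)={1,4,5,6,7,8} D(Z)={1,2,3,4}: V {1,3,4,6}->{1,3}; Y {1,4,5,6,7,8}->{1}; Z {1,2,3,4}->{2,4}
Constraint 2 (Y + Z = X) on D(Y)={1} D(Z)={2,4} D(X)={1,3,4,6,8}: Z {2,4}->{2}; X {1,3,4,6,8}->{3}
Constraint 3 (Z + Y = X) on D(Z)={2} D(Y)={1} D(X)={3}: no change
So after all 3 constraints: D(Z) = {2}

Answer: {2}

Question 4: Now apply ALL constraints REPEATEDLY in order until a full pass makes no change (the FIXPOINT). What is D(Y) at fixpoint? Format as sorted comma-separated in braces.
Answer: {1}

Derivation:
pass 0 (initial): D(Y)={1,4,5,6,7,8}
pass 1: V {1,3,4,6}->{1,3}; X {1,3,4,6,8}->{3}; Y {1,4,5,6,7,8}->{1}; Z {1,2,3,4}->{2}
pass 2: V {1,3}->{1}
pass 3: no change
Fixpoint after 3 passes: D(Y) = {1}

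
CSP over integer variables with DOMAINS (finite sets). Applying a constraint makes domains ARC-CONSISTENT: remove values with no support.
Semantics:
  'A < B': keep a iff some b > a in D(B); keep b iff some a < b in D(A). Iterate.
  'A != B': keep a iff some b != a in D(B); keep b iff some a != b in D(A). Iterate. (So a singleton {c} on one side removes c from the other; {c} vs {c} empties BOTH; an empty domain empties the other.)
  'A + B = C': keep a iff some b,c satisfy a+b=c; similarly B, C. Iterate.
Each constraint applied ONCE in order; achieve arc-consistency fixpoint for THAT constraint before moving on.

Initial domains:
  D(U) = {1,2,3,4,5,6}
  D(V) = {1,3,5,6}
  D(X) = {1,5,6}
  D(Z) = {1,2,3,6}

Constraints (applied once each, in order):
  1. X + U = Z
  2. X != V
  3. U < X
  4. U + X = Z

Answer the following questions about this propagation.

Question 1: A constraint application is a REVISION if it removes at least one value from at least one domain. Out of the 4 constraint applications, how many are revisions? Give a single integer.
Constraint 1 (X + U = Z) on D(X)={1,5,6} D(U)={1,2,3,4,5,6} D(Z)={1,2,3,6}: X {1,5,6}->{1,5}; U {1,2,3,4,5,6}->{1,2,5}; Z {1,2,3,6}->{2,3,6} => REVISION
Constraint 2 (X != V) on D(X)={1,5} D(V)={1,3,5,6}: no change => not a revision
Constraint 3 (U < X) on D(U)={1,2,5} D(X)={1,5}: U {1,2,5}->{1,2}; X {1,5}->{5} => REVISION
Constraint 4 (U + X = Z) on D(U)={1,2} D(X)={5} D(Z)={2,3,6}: U {1,2}->{1}; Z {2,3,6}->{6} => REVISION
Total revisions = 3

Answer: 3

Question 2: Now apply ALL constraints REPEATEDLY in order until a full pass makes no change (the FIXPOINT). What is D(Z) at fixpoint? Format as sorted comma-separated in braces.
Answer: {6}

Derivation:
pass 0 (initial): D(Z)={1,2,3,6}
pass 1: U {1,2,3,4,5,6}->{1}; X {1,5,6}->{5}; Z {1,2,3,6}->{6}
pass 2: V {1,3,5,6}->{1,3,6}
pass 3: no change
Fixpoint after 3 passes: D(Z) = {6}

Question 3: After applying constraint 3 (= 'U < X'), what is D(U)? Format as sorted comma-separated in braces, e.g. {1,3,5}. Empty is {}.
Answer: {1,2}

Derivation:
Constraint 1 (X + U = Z) on D(X)={1,5,6} D(U)={1,2,3,4,5,6} D(Z)={1,2,3,6}: X {1,5,6}->{1,5}; U {1,2,3,4,5,6}->{1,2,5}; Z {1,2,3,6}->{2,3,6}
Constraint 2 (X != V) on D(X)={1,5} D(V)={1,3,5,6}: no change
Constraint 3 (U < X) on D(U)={1,2,5} D(X)={1,5}: U {1,2,5}->{1,2}; X {1,5}->{5}
So after constraint 3: D(U) = {1,2}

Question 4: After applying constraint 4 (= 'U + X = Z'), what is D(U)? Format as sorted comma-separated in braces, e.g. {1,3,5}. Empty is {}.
Answer: {1}

Derivation:
Constraint 1 (X + U = Z) on D(X)={1,5,6} D(U)={1,2,3,4,5,6} D(Z)={1,2,3,6}: X {1,5,6}->{1,5}; U {1,2,3,4,5,6}->{1,2,5}; Z {1,2,3,6}->{2,3,6}
Constraint 2 (X != V) on D(X)={1,5} D(V)={1,3,5,6}: no change
Constraint 3 (U < X) on D(U)={1,2,5} D(X)={1,5}: U {1,2,5}->{1,2}; X {1,5}->{5}
Constraint 4 (U + X = Z) on D(U)={1,2} D(X)={5} D(Z)={2,3,6}: U {1,2}->{1}; Z {2,3,6}->{6}
So after constraint 4: D(U) = {1}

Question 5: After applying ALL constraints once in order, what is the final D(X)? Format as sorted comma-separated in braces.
Answer: {5}

Derivation:
Constraint 1 (X + U = Z) on D(X)={1,5,6} D(U)={1,2,3,4,5,6} D(Z)={1,2,3,6}: X {1,5,6}->{1,5}; U {1,2,3,4,5,6}->{1,2,5}; Z {1,2,3,6}->{2,3,6}
Constraint 2 (X != V) on D(X)={1,5} D(V)={1,3,5,6}: no change
Constraint 3 (U < X) on D(U)={1,2,5} D(X)={1,5}: U {1,2,5}->{1,2}; X {1,5}->{5}
Constraint 4 (U + X = Z) on D(U)={1,2} D(X)={5} D(Z)={2,3,6}: U {1,2}->{1}; Z {2,3,6}->{6}
So after all 4 constraints: D(X) = {5}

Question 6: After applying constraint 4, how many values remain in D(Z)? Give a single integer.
Answer: 1

Derivation:
Constraint 1 (X + U = Z) on D(X)={1,5,6} D(U)={1,2,3,4,5,6} D(Z)={1,2,3,6}: X {1,5,6}->{1,5}; U {1,2,3,4,5,6}->{1,2,5}; Z {1,2,3,6}->{2,3,6}
Constraint 2 (X != V) on D(X)={1,5} D(V)={1,3,5,6}: no change
Constraint 3 (U < X) on D(U)={1,2,5} D(X)={1,5}: U {1,2,5}->{1,2}; X {1,5}->{5}
Constraint 4 (U + X = Z) on D(U)={1,2} D(X)={5} D(Z)={2,3,6}: U {1,2}->{1}; Z {2,3,6}->{6}
So after constraint 4: D(Z)={6}, size = 1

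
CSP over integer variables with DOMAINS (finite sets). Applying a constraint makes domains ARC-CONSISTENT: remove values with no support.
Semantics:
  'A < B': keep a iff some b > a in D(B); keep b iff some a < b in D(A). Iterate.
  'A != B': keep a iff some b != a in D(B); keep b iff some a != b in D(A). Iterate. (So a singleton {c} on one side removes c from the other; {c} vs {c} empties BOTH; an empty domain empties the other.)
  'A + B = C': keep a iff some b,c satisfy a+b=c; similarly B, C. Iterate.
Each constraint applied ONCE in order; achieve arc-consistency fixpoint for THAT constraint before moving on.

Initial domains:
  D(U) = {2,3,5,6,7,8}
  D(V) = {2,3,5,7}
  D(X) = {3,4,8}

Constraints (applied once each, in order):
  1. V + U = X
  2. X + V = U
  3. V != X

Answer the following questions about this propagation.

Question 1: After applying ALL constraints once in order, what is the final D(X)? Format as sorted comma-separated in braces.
Constraint 1 (V + U = X) on D(V)={2,3,5,7} D(U)={2,3,5,6,7,8} D(X)={3,4,8}: V {2,3,5,7}->{2,3,5}; U {2,3,5,6,7,8}->{2,3,5,6}; X {3,4,8}->{4,8}
Constraint 2 (X + V = U) on D(X)={4,8} D(V)={2,3,5} D(U)={2,3,5,6}: X {4,8}->{4}; V {2,3,5}->{2}; U {2,3,5,6}->{6}
Constraint 3 (V != X) on D(V)={2} D(X)={4}: no change
So after all 3 constraints: D(X) = {4}

Answer: {4}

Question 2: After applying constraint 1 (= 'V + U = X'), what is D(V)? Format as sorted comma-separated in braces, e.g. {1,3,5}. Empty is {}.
Answer: {2,3,5}

Derivation:
Constraint 1 (V + U = X) on D(V)={2,3,5,7} D(U)={2,3,5,6,7,8} D(X)={3,4,8}: V {2,3,5,7}->{2,3,5}; U {2,3,5,6,7,8}->{2,3,5,6}; X {3,4,8}->{4,8}
So after constraint 1: D(V) = {2,3,5}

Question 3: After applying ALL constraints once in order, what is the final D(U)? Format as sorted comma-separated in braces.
Answer: {6}

Derivation:
Constraint 1 (V + U = X) on D(V)={2,3,5,7} D(U)={2,3,5,6,7,8} D(X)={3,4,8}: V {2,3,5,7}->{2,3,5}; U {2,3,5,6,7,8}->{2,3,5,6}; X {3,4,8}->{4,8}
Constraint 2 (X + V = U) on D(X)={4,8} D(V)={2,3,5} D(U)={2,3,5,6}: X {4,8}->{4}; V {2,3,5}->{2}; U {2,3,5,6}->{6}
Constraint 3 (V != X) on D(V)={2} D(X)={4}: no change
So after all 3 constraints: D(U) = {6}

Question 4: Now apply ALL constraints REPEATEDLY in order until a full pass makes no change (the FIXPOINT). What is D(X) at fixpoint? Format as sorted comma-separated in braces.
Answer: {}

Derivation:
pass 0 (initial): D(X)={3,4,8}
pass 1: U {2,3,5,6,7,8}->{6}; V {2,3,5,7}->{2}; X {3,4,8}->{4}
pass 2: U {6}->{}; V {2}->{}; X {4}->{}
pass 3: no change
Fixpoint after 3 passes: D(X) = {}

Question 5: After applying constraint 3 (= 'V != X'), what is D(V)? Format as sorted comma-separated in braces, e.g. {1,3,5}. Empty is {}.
Constraint 1 (V + U = X) on D(V)={2,3,5,7} D(U)={2,3,5,6,7,8} D(X)={3,4,8}: V {2,3,5,7}->{2,3,5}; U {2,3,5,6,7,8}->{2,3,5,6}; X {3,4,8}->{4,8}
Constraint 2 (X + V = U) on D(X)={4,8} D(V)={2,3,5} D(U)={2,3,5,6}: X {4,8}->{4}; V {2,3,5}->{2}; U {2,3,5,6}->{6}
Constraint 3 (V != X) on D(V)={2} D(X)={4}: no change
So after constraint 3: D(V) = {2}

Answer: {2}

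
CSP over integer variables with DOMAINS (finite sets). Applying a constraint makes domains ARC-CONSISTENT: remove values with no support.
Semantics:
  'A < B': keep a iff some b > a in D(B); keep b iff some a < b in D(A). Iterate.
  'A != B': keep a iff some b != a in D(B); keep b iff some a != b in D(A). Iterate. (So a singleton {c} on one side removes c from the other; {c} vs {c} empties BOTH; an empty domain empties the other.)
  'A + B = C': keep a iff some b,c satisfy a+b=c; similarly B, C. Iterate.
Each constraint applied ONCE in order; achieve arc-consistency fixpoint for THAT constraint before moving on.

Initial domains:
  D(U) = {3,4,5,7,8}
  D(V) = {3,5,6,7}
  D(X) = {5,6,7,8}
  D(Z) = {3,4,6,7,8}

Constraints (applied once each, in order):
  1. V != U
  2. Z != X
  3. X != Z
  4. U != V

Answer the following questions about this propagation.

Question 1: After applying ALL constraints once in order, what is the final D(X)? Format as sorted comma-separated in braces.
Constraint 1 (V != U) on D(V)={3,5,6,7} D(U)={3,4,5,7,8}: no change
Constraint 2 (Z != X) on D(Z)={3,4,6,7,8} D(X)={5,6,7,8}: no change
Constraint 3 (X != Z) on D(X)={5,6,7,8} D(Z)={3,4,6,7,8}: no change
Constraint 4 (U != V) on D(U)={3,4,5,7,8} D(V)={3,5,6,7}: no change
So after all 4 constraints: D(X) = {5,6,7,8}

Answer: {5,6,7,8}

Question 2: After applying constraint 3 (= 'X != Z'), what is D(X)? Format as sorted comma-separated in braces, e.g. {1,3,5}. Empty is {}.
Constraint 1 (V != U) on D(V)={3,5,6,7} D(U)={3,4,5,7,8}: no change
Constraint 2 (Z != X) on D(Z)={3,4,6,7,8} D(X)={5,6,7,8}: no change
Constraint 3 (X != Z) on D(X)={5,6,7,8} D(Z)={3,4,6,7,8}: no change
So after constraint 3: D(X) = {5,6,7,8}

Answer: {5,6,7,8}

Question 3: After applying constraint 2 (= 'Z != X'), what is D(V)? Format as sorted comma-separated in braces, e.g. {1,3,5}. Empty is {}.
Constraint 1 (V != U) on D(V)={3,5,6,7} D(U)={3,4,5,7,8}: no change
Constraint 2 (Z != X) on D(Z)={3,4,6,7,8} D(X)={5,6,7,8}: no change
So after constraint 2: D(V) = {3,5,6,7}

Answer: {3,5,6,7}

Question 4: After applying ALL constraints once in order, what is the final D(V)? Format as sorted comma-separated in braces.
Constraint 1 (V != U) on D(V)={3,5,6,7} D(U)={3,4,5,7,8}: no change
Constraint 2 (Z != X) on D(Z)={3,4,6,7,8} D(X)={5,6,7,8}: no change
Constraint 3 (X != Z) on D(X)={5,6,7,8} D(Z)={3,4,6,7,8}: no change
Constraint 4 (U != V) on D(U)={3,4,5,7,8} D(V)={3,5,6,7}: no change
So after all 4 constraints: D(V) = {3,5,6,7}

Answer: {3,5,6,7}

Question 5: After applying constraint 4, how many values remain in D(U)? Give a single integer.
Answer: 5

Derivation:
Constraint 1 (V != U) on D(V)={3,5,6,7} D(U)={3,4,5,7,8}: no change
Constraint 2 (Z != X) on D(Z)={3,4,6,7,8} D(X)={5,6,7,8}: no change
Constraint 3 (X != Z) on D(X)={5,6,7,8} D(Z)={3,4,6,7,8}: no change
Constraint 4 (U != V) on D(U)={3,4,5,7,8} D(V)={3,5,6,7}: no change
So after constraint 4: D(U)={3,4,5,7,8}, size = 5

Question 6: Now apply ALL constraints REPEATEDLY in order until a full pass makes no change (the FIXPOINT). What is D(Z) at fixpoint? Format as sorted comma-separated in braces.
Answer: {3,4,6,7,8}

Derivation:
pass 0 (initial): D(Z)={3,4,6,7,8}
pass 1: no change
Fixpoint after 1 passes: D(Z) = {3,4,6,7,8}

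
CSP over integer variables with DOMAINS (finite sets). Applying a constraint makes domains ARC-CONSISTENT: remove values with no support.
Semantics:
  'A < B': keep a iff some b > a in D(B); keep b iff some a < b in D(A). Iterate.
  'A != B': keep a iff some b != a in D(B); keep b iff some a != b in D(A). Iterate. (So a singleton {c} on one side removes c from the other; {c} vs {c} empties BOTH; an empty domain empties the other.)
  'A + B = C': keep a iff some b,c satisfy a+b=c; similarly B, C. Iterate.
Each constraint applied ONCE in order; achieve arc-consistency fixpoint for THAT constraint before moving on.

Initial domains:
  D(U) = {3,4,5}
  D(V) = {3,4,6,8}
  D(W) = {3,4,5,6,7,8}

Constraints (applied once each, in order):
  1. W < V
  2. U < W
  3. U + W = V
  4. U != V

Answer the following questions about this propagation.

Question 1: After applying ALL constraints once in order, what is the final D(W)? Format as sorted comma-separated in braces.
Answer: {4,5}

Derivation:
Constraint 1 (W < V) on D(W)={3,4,5,6,7,8} D(V)={3,4,6,8}: W {3,4,5,6,7,8}->{3,4,5,6,7}; V {3,4,6,8}->{4,6,8}
Constraint 2 (U < W) on D(U)={3,4,5} D(W)={3,4,5,6,7}: W {3,4,5,6,7}->{4,5,6,7}
Constraint 3 (U + W = V) on D(U)={3,4,5} D(W)={4,5,6,7} D(V)={4,6,8}: U {3,4,5}->{3,4}; W {4,5,6,7}->{4,5}; V {4,6,8}->{8}
Constraint 4 (U != V) on D(U)={3,4} D(V)={8}: no change
So after all 4 constraints: D(W) = {4,5}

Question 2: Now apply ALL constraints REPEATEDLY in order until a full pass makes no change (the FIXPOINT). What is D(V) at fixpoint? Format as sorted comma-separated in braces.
Answer: {8}

Derivation:
pass 0 (initial): D(V)={3,4,6,8}
pass 1: U {3,4,5}->{3,4}; V {3,4,6,8}->{8}; W {3,4,5,6,7,8}->{4,5}
pass 2: no change
Fixpoint after 2 passes: D(V) = {8}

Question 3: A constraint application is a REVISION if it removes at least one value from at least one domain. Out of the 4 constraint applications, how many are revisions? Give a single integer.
Constraint 1 (W < V) on D(W)={3,4,5,6,7,8} D(V)={3,4,6,8}: W {3,4,5,6,7,8}->{3,4,5,6,7}; V {3,4,6,8}->{4,6,8} => REVISION
Constraint 2 (U < W) on D(U)={3,4,5} D(W)={3,4,5,6,7}: W {3,4,5,6,7}->{4,5,6,7} => REVISION
Constraint 3 (U + W = V) on D(U)={3,4,5} D(W)={4,5,6,7} D(V)={4,6,8}: U {3,4,5}->{3,4}; W {4,5,6,7}->{4,5}; V {4,6,8}->{8} => REVISION
Constraint 4 (U != V) on D(U)={3,4} D(V)={8}: no change => not a revision
Total revisions = 3

Answer: 3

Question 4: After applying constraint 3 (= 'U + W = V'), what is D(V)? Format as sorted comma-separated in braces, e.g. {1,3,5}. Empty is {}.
Constraint 1 (W < V) on D(W)={3,4,5,6,7,8} D(V)={3,4,6,8}: W {3,4,5,6,7,8}->{3,4,5,6,7}; V {3,4,6,8}->{4,6,8}
Constraint 2 (U < W) on D(U)={3,4,5} D(W)={3,4,5,6,7}: W {3,4,5,6,7}->{4,5,6,7}
Constraint 3 (U + W = V) on D(U)={3,4,5} D(W)={4,5,6,7} D(V)={4,6,8}: U {3,4,5}->{3,4}; W {4,5,6,7}->{4,5}; V {4,6,8}->{8}
So after constraint 3: D(V) = {8}

Answer: {8}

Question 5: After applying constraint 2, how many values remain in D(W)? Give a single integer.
Constraint 1 (W < V) on D(W)={3,4,5,6,7,8} D(V)={3,4,6,8}: W {3,4,5,6,7,8}->{3,4,5,6,7}; V {3,4,6,8}->{4,6,8}
Constraint 2 (U < W) on D(U)={3,4,5} D(W)={3,4,5,6,7}: W {3,4,5,6,7}->{4,5,6,7}
So after constraint 2: D(W)={4,5,6,7}, size = 4

Answer: 4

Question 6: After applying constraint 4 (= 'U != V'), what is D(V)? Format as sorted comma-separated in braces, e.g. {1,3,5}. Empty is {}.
Constraint 1 (W < V) on D(W)={3,4,5,6,7,8} D(V)={3,4,6,8}: W {3,4,5,6,7,8}->{3,4,5,6,7}; V {3,4,6,8}->{4,6,8}
Constraint 2 (U < W) on D(U)={3,4,5} D(W)={3,4,5,6,7}: W {3,4,5,6,7}->{4,5,6,7}
Constraint 3 (U + W = V) on D(U)={3,4,5} D(W)={4,5,6,7} D(V)={4,6,8}: U {3,4,5}->{3,4}; W {4,5,6,7}->{4,5}; V {4,6,8}->{8}
Constraint 4 (U != V) on D(U)={3,4} D(V)={8}: no change
So after constraint 4: D(V) = {8}

Answer: {8}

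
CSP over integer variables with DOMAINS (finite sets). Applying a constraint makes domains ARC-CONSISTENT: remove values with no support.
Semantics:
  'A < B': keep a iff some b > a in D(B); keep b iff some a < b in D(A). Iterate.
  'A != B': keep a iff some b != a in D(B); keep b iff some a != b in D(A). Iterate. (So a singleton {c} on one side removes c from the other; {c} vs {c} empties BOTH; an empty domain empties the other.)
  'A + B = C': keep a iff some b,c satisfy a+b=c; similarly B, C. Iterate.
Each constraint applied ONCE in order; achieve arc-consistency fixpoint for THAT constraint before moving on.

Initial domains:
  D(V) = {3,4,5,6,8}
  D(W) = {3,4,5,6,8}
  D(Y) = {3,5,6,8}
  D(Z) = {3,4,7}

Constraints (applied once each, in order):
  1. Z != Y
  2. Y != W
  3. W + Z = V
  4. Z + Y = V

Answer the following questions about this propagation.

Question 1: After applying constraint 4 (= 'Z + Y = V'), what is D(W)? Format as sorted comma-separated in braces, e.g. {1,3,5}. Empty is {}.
Answer: {3,4,5}

Derivation:
Constraint 1 (Z != Y) on D(Z)={3,4,7} D(Y)={3,5,6,8}: no change
Constraint 2 (Y != W) on D(Y)={3,5,6,8} D(W)={3,4,5,6,8}: no change
Constraint 3 (W + Z = V) on D(W)={3,4,5,6,8} D(Z)={3,4,7} D(V)={3,4,5,6,8}: W {3,4,5,6,8}->{3,4,5}; Z {3,4,7}->{3,4}; V {3,4,5,6,8}->{6,8}
Constraint 4 (Z + Y = V) on D(Z)={3,4} D(Y)={3,5,6,8} D(V)={6,8}: Z {3,4}->{3}; Y {3,5,6,8}->{3,5}
So after constraint 4: D(W) = {3,4,5}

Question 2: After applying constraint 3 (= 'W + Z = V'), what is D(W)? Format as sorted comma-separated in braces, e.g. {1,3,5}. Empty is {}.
Constraint 1 (Z != Y) on D(Z)={3,4,7} D(Y)={3,5,6,8}: no change
Constraint 2 (Y != W) on D(Y)={3,5,6,8} D(W)={3,4,5,6,8}: no change
Constraint 3 (W + Z = V) on D(W)={3,4,5,6,8} D(Z)={3,4,7} D(V)={3,4,5,6,8}: W {3,4,5,6,8}->{3,4,5}; Z {3,4,7}->{3,4}; V {3,4,5,6,8}->{6,8}
So after constraint 3: D(W) = {3,4,5}

Answer: {3,4,5}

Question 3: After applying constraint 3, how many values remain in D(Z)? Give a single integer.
Constraint 1 (Z != Y) on D(Z)={3,4,7} D(Y)={3,5,6,8}: no change
Constraint 2 (Y != W) on D(Y)={3,5,6,8} D(W)={3,4,5,6,8}: no change
Constraint 3 (W + Z = V) on D(W)={3,4,5,6,8} D(Z)={3,4,7} D(V)={3,4,5,6,8}: W {3,4,5,6,8}->{3,4,5}; Z {3,4,7}->{3,4}; V {3,4,5,6,8}->{6,8}
So after constraint 3: D(Z)={3,4}, size = 2

Answer: 2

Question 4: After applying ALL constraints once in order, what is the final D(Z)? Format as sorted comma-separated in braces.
Answer: {3}

Derivation:
Constraint 1 (Z != Y) on D(Z)={3,4,7} D(Y)={3,5,6,8}: no change
Constraint 2 (Y != W) on D(Y)={3,5,6,8} D(W)={3,4,5,6,8}: no change
Constraint 3 (W + Z = V) on D(W)={3,4,5,6,8} D(Z)={3,4,7} D(V)={3,4,5,6,8}: W {3,4,5,6,8}->{3,4,5}; Z {3,4,7}->{3,4}; V {3,4,5,6,8}->{6,8}
Constraint 4 (Z + Y = V) on D(Z)={3,4} D(Y)={3,5,6,8} D(V)={6,8}: Z {3,4}->{3}; Y {3,5,6,8}->{3,5}
So after all 4 constraints: D(Z) = {3}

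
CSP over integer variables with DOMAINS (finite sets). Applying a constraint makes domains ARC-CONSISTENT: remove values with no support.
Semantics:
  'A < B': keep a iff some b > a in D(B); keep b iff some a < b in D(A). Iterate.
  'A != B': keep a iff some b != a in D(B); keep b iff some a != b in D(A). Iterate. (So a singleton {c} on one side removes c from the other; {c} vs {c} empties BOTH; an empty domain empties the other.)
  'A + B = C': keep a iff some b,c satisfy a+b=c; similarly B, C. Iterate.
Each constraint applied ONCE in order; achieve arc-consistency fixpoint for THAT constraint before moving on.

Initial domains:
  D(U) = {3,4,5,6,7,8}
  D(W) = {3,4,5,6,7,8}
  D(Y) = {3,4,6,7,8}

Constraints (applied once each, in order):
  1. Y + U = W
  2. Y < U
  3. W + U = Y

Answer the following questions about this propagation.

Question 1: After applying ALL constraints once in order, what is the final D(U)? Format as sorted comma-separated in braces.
Constraint 1 (Y + U = W) on D(Y)={3,4,6,7,8} D(U)={3,4,5,6,7,8} D(W)={3,4,5,6,7,8}: Y {3,4,6,7,8}->{3,4}; U {3,4,5,6,7,8}->{3,4,5}; W {3,4,5,6,7,8}->{6,7,8}
Constraint 2 (Y < U) on D(Y)={3,4} D(U)={3,4,5}: U {3,4,5}->{4,5}
Constraint 3 (W + U = Y) on D(W)={6,7,8} D(U)={4,5} D(Y)={3,4}: W {6,7,8}->{}; U {4,5}->{}; Y {3,4}->{}
So after all 3 constraints: D(U) = {}

Answer: {}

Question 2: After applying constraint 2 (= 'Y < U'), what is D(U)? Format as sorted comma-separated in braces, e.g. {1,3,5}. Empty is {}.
Constraint 1 (Y + U = W) on D(Y)={3,4,6,7,8} D(U)={3,4,5,6,7,8} D(W)={3,4,5,6,7,8}: Y {3,4,6,7,8}->{3,4}; U {3,4,5,6,7,8}->{3,4,5}; W {3,4,5,6,7,8}->{6,7,8}
Constraint 2 (Y < U) on D(Y)={3,4} D(U)={3,4,5}: U {3,4,5}->{4,5}
So after constraint 2: D(U) = {4,5}

Answer: {4,5}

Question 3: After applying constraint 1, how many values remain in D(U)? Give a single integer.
Constraint 1 (Y + U = W) on D(Y)={3,4,6,7,8} D(U)={3,4,5,6,7,8} D(W)={3,4,5,6,7,8}: Y {3,4,6,7,8}->{3,4}; U {3,4,5,6,7,8}->{3,4,5}; W {3,4,5,6,7,8}->{6,7,8}
So after constraint 1: D(U)={3,4,5}, size = 3

Answer: 3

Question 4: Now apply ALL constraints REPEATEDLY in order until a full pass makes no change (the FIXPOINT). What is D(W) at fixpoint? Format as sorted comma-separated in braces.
pass 0 (initial): D(W)={3,4,5,6,7,8}
pass 1: U {3,4,5,6,7,8}->{}; W {3,4,5,6,7,8}->{}; Y {3,4,6,7,8}->{}
pass 2: no change
Fixpoint after 2 passes: D(W) = {}

Answer: {}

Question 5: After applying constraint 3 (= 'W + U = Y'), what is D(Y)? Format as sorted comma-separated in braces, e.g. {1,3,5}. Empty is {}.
Answer: {}

Derivation:
Constraint 1 (Y + U = W) on D(Y)={3,4,6,7,8} D(U)={3,4,5,6,7,8} D(W)={3,4,5,6,7,8}: Y {3,4,6,7,8}->{3,4}; U {3,4,5,6,7,8}->{3,4,5}; W {3,4,5,6,7,8}->{6,7,8}
Constraint 2 (Y < U) on D(Y)={3,4} D(U)={3,4,5}: U {3,4,5}->{4,5}
Constraint 3 (W + U = Y) on D(W)={6,7,8} D(U)={4,5} D(Y)={3,4}: W {6,7,8}->{}; U {4,5}->{}; Y {3,4}->{}
So after constraint 3: D(Y) = {}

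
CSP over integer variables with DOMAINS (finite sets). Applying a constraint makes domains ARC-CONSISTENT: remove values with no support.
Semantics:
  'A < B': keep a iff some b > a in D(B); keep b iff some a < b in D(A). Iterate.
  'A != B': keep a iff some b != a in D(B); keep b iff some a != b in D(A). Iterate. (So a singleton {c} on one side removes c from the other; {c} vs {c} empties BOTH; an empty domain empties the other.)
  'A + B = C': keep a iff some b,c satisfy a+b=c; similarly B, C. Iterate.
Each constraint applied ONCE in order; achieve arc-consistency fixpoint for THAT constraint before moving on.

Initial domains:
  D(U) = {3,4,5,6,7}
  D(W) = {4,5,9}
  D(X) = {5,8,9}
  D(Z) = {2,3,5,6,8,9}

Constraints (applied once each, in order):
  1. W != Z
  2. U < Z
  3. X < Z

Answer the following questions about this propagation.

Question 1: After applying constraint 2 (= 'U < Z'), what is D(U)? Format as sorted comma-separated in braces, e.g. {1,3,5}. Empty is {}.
Constraint 1 (W != Z) on D(W)={4,5,9} D(Z)={2,3,5,6,8,9}: no change
Constraint 2 (U < Z) on D(U)={3,4,5,6,7} D(Z)={2,3,5,6,8,9}: Z {2,3,5,6,8,9}->{5,6,8,9}
So after constraint 2: D(U) = {3,4,5,6,7}

Answer: {3,4,5,6,7}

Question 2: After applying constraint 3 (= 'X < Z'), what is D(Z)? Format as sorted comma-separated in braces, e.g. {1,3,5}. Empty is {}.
Constraint 1 (W != Z) on D(W)={4,5,9} D(Z)={2,3,5,6,8,9}: no change
Constraint 2 (U < Z) on D(U)={3,4,5,6,7} D(Z)={2,3,5,6,8,9}: Z {2,3,5,6,8,9}->{5,6,8,9}
Constraint 3 (X < Z) on D(X)={5,8,9} D(Z)={5,6,8,9}: X {5,8,9}->{5,8}; Z {5,6,8,9}->{6,8,9}
So after constraint 3: D(Z) = {6,8,9}

Answer: {6,8,9}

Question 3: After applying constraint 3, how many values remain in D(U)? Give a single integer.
Answer: 5

Derivation:
Constraint 1 (W != Z) on D(W)={4,5,9} D(Z)={2,3,5,6,8,9}: no change
Constraint 2 (U < Z) on D(U)={3,4,5,6,7} D(Z)={2,3,5,6,8,9}: Z {2,3,5,6,8,9}->{5,6,8,9}
Constraint 3 (X < Z) on D(X)={5,8,9} D(Z)={5,6,8,9}: X {5,8,9}->{5,8}; Z {5,6,8,9}->{6,8,9}
So after constraint 3: D(U)={3,4,5,6,7}, size = 5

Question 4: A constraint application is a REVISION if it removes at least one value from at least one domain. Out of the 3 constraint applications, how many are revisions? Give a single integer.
Constraint 1 (W != Z) on D(W)={4,5,9} D(Z)={2,3,5,6,8,9}: no change => not a revision
Constraint 2 (U < Z) on D(U)={3,4,5,6,7} D(Z)={2,3,5,6,8,9}: Z {2,3,5,6,8,9}->{5,6,8,9} => REVISION
Constraint 3 (X < Z) on D(X)={5,8,9} D(Z)={5,6,8,9}: X {5,8,9}->{5,8}; Z {5,6,8,9}->{6,8,9} => REVISION
Total revisions = 2

Answer: 2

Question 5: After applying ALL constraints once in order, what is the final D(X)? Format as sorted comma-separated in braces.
Constraint 1 (W != Z) on D(W)={4,5,9} D(Z)={2,3,5,6,8,9}: no change
Constraint 2 (U < Z) on D(U)={3,4,5,6,7} D(Z)={2,3,5,6,8,9}: Z {2,3,5,6,8,9}->{5,6,8,9}
Constraint 3 (X < Z) on D(X)={5,8,9} D(Z)={5,6,8,9}: X {5,8,9}->{5,8}; Z {5,6,8,9}->{6,8,9}
So after all 3 constraints: D(X) = {5,8}

Answer: {5,8}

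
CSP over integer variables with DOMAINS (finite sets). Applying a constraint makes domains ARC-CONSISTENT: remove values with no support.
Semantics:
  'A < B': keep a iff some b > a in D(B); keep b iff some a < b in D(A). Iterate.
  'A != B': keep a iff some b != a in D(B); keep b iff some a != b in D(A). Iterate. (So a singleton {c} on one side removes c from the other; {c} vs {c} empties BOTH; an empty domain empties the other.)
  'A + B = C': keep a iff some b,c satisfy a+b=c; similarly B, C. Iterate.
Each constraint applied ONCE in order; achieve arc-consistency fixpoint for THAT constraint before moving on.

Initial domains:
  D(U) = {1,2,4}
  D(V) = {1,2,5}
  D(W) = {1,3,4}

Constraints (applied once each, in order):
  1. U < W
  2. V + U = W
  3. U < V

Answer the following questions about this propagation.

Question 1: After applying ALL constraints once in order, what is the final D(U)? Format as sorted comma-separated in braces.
Constraint 1 (U < W) on D(U)={1,2,4} D(W)={1,3,4}: U {1,2,4}->{1,2}; W {1,3,4}->{3,4}
Constraint 2 (V + U = W) on D(V)={1,2,5} D(U)={1,2} D(W)={3,4}: V {1,2,5}->{1,2}
Constraint 3 (U < V) on D(U)={1,2} D(V)={1,2}: U {1,2}->{1}; V {1,2}->{2}
So after all 3 constraints: D(U) = {1}

Answer: {1}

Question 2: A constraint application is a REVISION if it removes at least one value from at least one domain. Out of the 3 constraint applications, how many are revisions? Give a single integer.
Constraint 1 (U < W) on D(U)={1,2,4} D(W)={1,3,4}: U {1,2,4}->{1,2}; W {1,3,4}->{3,4} => REVISION
Constraint 2 (V + U = W) on D(V)={1,2,5} D(U)={1,2} D(W)={3,4}: V {1,2,5}->{1,2} => REVISION
Constraint 3 (U < V) on D(U)={1,2} D(V)={1,2}: U {1,2}->{1}; V {1,2}->{2} => REVISION
Total revisions = 3

Answer: 3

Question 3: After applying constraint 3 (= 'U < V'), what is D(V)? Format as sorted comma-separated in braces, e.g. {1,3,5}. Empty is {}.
Constraint 1 (U < W) on D(U)={1,2,4} D(W)={1,3,4}: U {1,2,4}->{1,2}; W {1,3,4}->{3,4}
Constraint 2 (V + U = W) on D(V)={1,2,5} D(U)={1,2} D(W)={3,4}: V {1,2,5}->{1,2}
Constraint 3 (U < V) on D(U)={1,2} D(V)={1,2}: U {1,2}->{1}; V {1,2}->{2}
So after constraint 3: D(V) = {2}

Answer: {2}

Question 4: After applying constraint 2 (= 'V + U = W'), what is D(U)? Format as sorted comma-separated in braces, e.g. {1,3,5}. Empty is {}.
Answer: {1,2}

Derivation:
Constraint 1 (U < W) on D(U)={1,2,4} D(W)={1,3,4}: U {1,2,4}->{1,2}; W {1,3,4}->{3,4}
Constraint 2 (V + U = W) on D(V)={1,2,5} D(U)={1,2} D(W)={3,4}: V {1,2,5}->{1,2}
So after constraint 2: D(U) = {1,2}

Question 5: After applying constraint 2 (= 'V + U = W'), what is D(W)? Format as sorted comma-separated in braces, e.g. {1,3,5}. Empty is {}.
Constraint 1 (U < W) on D(U)={1,2,4} D(W)={1,3,4}: U {1,2,4}->{1,2}; W {1,3,4}->{3,4}
Constraint 2 (V + U = W) on D(V)={1,2,5} D(U)={1,2} D(W)={3,4}: V {1,2,5}->{1,2}
So after constraint 2: D(W) = {3,4}

Answer: {3,4}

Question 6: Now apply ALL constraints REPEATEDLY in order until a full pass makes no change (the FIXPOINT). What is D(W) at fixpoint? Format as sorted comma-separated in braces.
pass 0 (initial): D(W)={1,3,4}
pass 1: U {1,2,4}->{1}; V {1,2,5}->{2}; W {1,3,4}->{3,4}
pass 2: W {3,4}->{3}
pass 3: no change
Fixpoint after 3 passes: D(W) = {3}

Answer: {3}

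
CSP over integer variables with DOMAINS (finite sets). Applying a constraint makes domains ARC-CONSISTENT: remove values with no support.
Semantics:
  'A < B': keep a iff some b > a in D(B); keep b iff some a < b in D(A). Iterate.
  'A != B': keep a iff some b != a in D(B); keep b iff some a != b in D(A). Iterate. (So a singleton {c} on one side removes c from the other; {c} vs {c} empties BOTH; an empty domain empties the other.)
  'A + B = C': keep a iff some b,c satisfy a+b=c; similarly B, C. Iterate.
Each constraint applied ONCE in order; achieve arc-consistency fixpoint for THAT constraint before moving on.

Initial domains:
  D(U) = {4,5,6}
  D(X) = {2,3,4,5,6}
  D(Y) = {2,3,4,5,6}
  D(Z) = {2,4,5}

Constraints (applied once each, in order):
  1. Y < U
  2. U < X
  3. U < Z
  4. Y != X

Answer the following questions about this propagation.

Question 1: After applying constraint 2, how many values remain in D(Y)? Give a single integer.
Answer: 4

Derivation:
Constraint 1 (Y < U) on D(Y)={2,3,4,5,6} D(U)={4,5,6}: Y {2,3,4,5,6}->{2,3,4,5}
Constraint 2 (U < X) on D(U)={4,5,6} D(X)={2,3,4,5,6}: U {4,5,6}->{4,5}; X {2,3,4,5,6}->{5,6}
So after constraint 2: D(Y)={2,3,4,5}, size = 4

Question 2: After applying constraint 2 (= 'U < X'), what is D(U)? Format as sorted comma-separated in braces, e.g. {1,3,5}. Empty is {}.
Constraint 1 (Y < U) on D(Y)={2,3,4,5,6} D(U)={4,5,6}: Y {2,3,4,5,6}->{2,3,4,5}
Constraint 2 (U < X) on D(U)={4,5,6} D(X)={2,3,4,5,6}: U {4,5,6}->{4,5}; X {2,3,4,5,6}->{5,6}
So after constraint 2: D(U) = {4,5}

Answer: {4,5}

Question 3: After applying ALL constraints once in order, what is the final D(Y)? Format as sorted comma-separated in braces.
Answer: {2,3,4,5}

Derivation:
Constraint 1 (Y < U) on D(Y)={2,3,4,5,6} D(U)={4,5,6}: Y {2,3,4,5,6}->{2,3,4,5}
Constraint 2 (U < X) on D(U)={4,5,6} D(X)={2,3,4,5,6}: U {4,5,6}->{4,5}; X {2,3,4,5,6}->{5,6}
Constraint 3 (U < Z) on D(U)={4,5} D(Z)={2,4,5}: U {4,5}->{4}; Z {2,4,5}->{5}
Constraint 4 (Y != X) on D(Y)={2,3,4,5} D(X)={5,6}: no change
So after all 4 constraints: D(Y) = {2,3,4,5}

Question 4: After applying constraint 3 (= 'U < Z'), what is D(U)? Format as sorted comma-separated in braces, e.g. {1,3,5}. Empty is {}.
Answer: {4}

Derivation:
Constraint 1 (Y < U) on D(Y)={2,3,4,5,6} D(U)={4,5,6}: Y {2,3,4,5,6}->{2,3,4,5}
Constraint 2 (U < X) on D(U)={4,5,6} D(X)={2,3,4,5,6}: U {4,5,6}->{4,5}; X {2,3,4,5,6}->{5,6}
Constraint 3 (U < Z) on D(U)={4,5} D(Z)={2,4,5}: U {4,5}->{4}; Z {2,4,5}->{5}
So after constraint 3: D(U) = {4}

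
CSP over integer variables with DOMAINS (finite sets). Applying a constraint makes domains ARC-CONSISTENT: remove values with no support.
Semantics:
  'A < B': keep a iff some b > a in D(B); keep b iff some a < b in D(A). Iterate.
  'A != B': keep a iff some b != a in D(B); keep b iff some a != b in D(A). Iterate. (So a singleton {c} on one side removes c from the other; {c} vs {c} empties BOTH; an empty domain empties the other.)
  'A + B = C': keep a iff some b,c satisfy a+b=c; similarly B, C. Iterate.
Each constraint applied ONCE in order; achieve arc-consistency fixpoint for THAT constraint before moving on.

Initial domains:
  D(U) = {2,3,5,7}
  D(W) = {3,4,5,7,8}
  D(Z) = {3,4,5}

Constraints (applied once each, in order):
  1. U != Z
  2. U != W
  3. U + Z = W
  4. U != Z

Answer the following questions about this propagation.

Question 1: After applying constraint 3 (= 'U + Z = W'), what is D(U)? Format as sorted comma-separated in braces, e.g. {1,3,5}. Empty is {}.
Answer: {2,3,5}

Derivation:
Constraint 1 (U != Z) on D(U)={2,3,5,7} D(Z)={3,4,5}: no change
Constraint 2 (U != W) on D(U)={2,3,5,7} D(W)={3,4,5,7,8}: no change
Constraint 3 (U + Z = W) on D(U)={2,3,5,7} D(Z)={3,4,5} D(W)={3,4,5,7,8}: U {2,3,5,7}->{2,3,5}; W {3,4,5,7,8}->{5,7,8}
So after constraint 3: D(U) = {2,3,5}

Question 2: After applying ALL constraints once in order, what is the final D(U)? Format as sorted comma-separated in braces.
Constraint 1 (U != Z) on D(U)={2,3,5,7} D(Z)={3,4,5}: no change
Constraint 2 (U != W) on D(U)={2,3,5,7} D(W)={3,4,5,7,8}: no change
Constraint 3 (U + Z = W) on D(U)={2,3,5,7} D(Z)={3,4,5} D(W)={3,4,5,7,8}: U {2,3,5,7}->{2,3,5}; W {3,4,5,7,8}->{5,7,8}
Constraint 4 (U != Z) on D(U)={2,3,5} D(Z)={3,4,5}: no change
So after all 4 constraints: D(U) = {2,3,5}

Answer: {2,3,5}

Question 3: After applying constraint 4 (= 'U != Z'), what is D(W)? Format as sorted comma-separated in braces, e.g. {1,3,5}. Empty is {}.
Answer: {5,7,8}

Derivation:
Constraint 1 (U != Z) on D(U)={2,3,5,7} D(Z)={3,4,5}: no change
Constraint 2 (U != W) on D(U)={2,3,5,7} D(W)={3,4,5,7,8}: no change
Constraint 3 (U + Z = W) on D(U)={2,3,5,7} D(Z)={3,4,5} D(W)={3,4,5,7,8}: U {2,3,5,7}->{2,3,5}; W {3,4,5,7,8}->{5,7,8}
Constraint 4 (U != Z) on D(U)={2,3,5} D(Z)={3,4,5}: no change
So after constraint 4: D(W) = {5,7,8}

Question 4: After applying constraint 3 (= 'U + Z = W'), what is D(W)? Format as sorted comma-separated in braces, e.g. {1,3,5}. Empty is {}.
Answer: {5,7,8}

Derivation:
Constraint 1 (U != Z) on D(U)={2,3,5,7} D(Z)={3,4,5}: no change
Constraint 2 (U != W) on D(U)={2,3,5,7} D(W)={3,4,5,7,8}: no change
Constraint 3 (U + Z = W) on D(U)={2,3,5,7} D(Z)={3,4,5} D(W)={3,4,5,7,8}: U {2,3,5,7}->{2,3,5}; W {3,4,5,7,8}->{5,7,8}
So after constraint 3: D(W) = {5,7,8}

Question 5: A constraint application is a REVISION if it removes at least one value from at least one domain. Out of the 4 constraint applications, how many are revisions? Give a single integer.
Constraint 1 (U != Z) on D(U)={2,3,5,7} D(Z)={3,4,5}: no change => not a revision
Constraint 2 (U != W) on D(U)={2,3,5,7} D(W)={3,4,5,7,8}: no change => not a revision
Constraint 3 (U + Z = W) on D(U)={2,3,5,7} D(Z)={3,4,5} D(W)={3,4,5,7,8}: U {2,3,5,7}->{2,3,5}; W {3,4,5,7,8}->{5,7,8} => REVISION
Constraint 4 (U != Z) on D(U)={2,3,5} D(Z)={3,4,5}: no change => not a revision
Total revisions = 1

Answer: 1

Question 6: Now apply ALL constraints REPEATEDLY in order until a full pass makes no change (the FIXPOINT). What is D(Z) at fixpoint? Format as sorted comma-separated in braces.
Answer: {3,4,5}

Derivation:
pass 0 (initial): D(Z)={3,4,5}
pass 1: U {2,3,5,7}->{2,3,5}; W {3,4,5,7,8}->{5,7,8}
pass 2: no change
Fixpoint after 2 passes: D(Z) = {3,4,5}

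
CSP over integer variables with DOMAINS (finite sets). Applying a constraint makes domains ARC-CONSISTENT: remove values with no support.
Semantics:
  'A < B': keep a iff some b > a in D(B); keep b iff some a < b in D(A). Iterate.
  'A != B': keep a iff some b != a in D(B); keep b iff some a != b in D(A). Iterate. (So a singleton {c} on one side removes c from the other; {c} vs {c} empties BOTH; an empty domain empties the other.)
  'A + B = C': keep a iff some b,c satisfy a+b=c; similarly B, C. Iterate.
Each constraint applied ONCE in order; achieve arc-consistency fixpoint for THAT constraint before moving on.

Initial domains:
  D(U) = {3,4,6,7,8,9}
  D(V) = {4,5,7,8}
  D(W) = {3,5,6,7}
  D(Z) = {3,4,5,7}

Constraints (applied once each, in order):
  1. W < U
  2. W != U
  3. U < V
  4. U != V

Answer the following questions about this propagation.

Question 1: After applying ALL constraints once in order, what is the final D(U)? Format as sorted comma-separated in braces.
Answer: {4,6,7}

Derivation:
Constraint 1 (W < U) on D(W)={3,5,6,7} D(U)={3,4,6,7,8,9}: U {3,4,6,7,8,9}->{4,6,7,8,9}
Constraint 2 (W != U) on D(W)={3,5,6,7} D(U)={4,6,7,8,9}: no change
Constraint 3 (U < V) on D(U)={4,6,7,8,9} D(V)={4,5,7,8}: U {4,6,7,8,9}->{4,6,7}; V {4,5,7,8}->{5,7,8}
Constraint 4 (U != V) on D(U)={4,6,7} D(V)={5,7,8}: no change
So after all 4 constraints: D(U) = {4,6,7}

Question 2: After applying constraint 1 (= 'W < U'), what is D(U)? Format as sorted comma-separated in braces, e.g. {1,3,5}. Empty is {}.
Constraint 1 (W < U) on D(W)={3,5,6,7} D(U)={3,4,6,7,8,9}: U {3,4,6,7,8,9}->{4,6,7,8,9}
So after constraint 1: D(U) = {4,6,7,8,9}

Answer: {4,6,7,8,9}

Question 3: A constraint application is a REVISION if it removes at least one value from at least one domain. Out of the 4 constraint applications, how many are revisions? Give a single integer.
Constraint 1 (W < U) on D(W)={3,5,6,7} D(U)={3,4,6,7,8,9}: U {3,4,6,7,8,9}->{4,6,7,8,9} => REVISION
Constraint 2 (W != U) on D(W)={3,5,6,7} D(U)={4,6,7,8,9}: no change => not a revision
Constraint 3 (U < V) on D(U)={4,6,7,8,9} D(V)={4,5,7,8}: U {4,6,7,8,9}->{4,6,7}; V {4,5,7,8}->{5,7,8} => REVISION
Constraint 4 (U != V) on D(U)={4,6,7} D(V)={5,7,8}: no change => not a revision
Total revisions = 2

Answer: 2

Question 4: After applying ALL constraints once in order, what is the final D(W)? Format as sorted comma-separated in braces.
Answer: {3,5,6,7}

Derivation:
Constraint 1 (W < U) on D(W)={3,5,6,7} D(U)={3,4,6,7,8,9}: U {3,4,6,7,8,9}->{4,6,7,8,9}
Constraint 2 (W != U) on D(W)={3,5,6,7} D(U)={4,6,7,8,9}: no change
Constraint 3 (U < V) on D(U)={4,6,7,8,9} D(V)={4,5,7,8}: U {4,6,7,8,9}->{4,6,7}; V {4,5,7,8}->{5,7,8}
Constraint 4 (U != V) on D(U)={4,6,7} D(V)={5,7,8}: no change
So after all 4 constraints: D(W) = {3,5,6,7}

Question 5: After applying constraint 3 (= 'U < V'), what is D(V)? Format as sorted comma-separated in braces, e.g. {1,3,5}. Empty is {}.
Answer: {5,7,8}

Derivation:
Constraint 1 (W < U) on D(W)={3,5,6,7} D(U)={3,4,6,7,8,9}: U {3,4,6,7,8,9}->{4,6,7,8,9}
Constraint 2 (W != U) on D(W)={3,5,6,7} D(U)={4,6,7,8,9}: no change
Constraint 3 (U < V) on D(U)={4,6,7,8,9} D(V)={4,5,7,8}: U {4,6,7,8,9}->{4,6,7}; V {4,5,7,8}->{5,7,8}
So after constraint 3: D(V) = {5,7,8}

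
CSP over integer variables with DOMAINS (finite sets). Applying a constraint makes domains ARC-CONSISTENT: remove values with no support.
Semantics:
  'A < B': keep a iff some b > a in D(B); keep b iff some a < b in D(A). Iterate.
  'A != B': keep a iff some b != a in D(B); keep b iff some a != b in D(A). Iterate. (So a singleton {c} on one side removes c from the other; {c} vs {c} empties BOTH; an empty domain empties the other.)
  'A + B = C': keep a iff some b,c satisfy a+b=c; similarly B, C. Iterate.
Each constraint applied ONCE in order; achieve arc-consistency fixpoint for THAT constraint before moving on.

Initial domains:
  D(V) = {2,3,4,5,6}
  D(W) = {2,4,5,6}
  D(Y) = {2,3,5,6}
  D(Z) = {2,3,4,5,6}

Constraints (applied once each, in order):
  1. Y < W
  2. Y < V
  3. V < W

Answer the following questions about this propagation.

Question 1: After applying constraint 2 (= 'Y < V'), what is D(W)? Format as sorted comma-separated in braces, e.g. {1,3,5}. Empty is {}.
Constraint 1 (Y < W) on D(Y)={2,3,5,6} D(W)={2,4,5,6}: Y {2,3,5,6}->{2,3,5}; W {2,4,5,6}->{4,5,6}
Constraint 2 (Y < V) on D(Y)={2,3,5} D(V)={2,3,4,5,6}: V {2,3,4,5,6}->{3,4,5,6}
So after constraint 2: D(W) = {4,5,6}

Answer: {4,5,6}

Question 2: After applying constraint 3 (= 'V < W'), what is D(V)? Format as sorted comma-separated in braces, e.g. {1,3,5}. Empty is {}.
Answer: {3,4,5}

Derivation:
Constraint 1 (Y < W) on D(Y)={2,3,5,6} D(W)={2,4,5,6}: Y {2,3,5,6}->{2,3,5}; W {2,4,5,6}->{4,5,6}
Constraint 2 (Y < V) on D(Y)={2,3,5} D(V)={2,3,4,5,6}: V {2,3,4,5,6}->{3,4,5,6}
Constraint 3 (V < W) on D(V)={3,4,5,6} D(W)={4,5,6}: V {3,4,5,6}->{3,4,5}
So after constraint 3: D(V) = {3,4,5}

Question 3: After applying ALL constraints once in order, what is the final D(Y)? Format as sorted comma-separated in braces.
Constraint 1 (Y < W) on D(Y)={2,3,5,6} D(W)={2,4,5,6}: Y {2,3,5,6}->{2,3,5}; W {2,4,5,6}->{4,5,6}
Constraint 2 (Y < V) on D(Y)={2,3,5} D(V)={2,3,4,5,6}: V {2,3,4,5,6}->{3,4,5,6}
Constraint 3 (V < W) on D(V)={3,4,5,6} D(W)={4,5,6}: V {3,4,5,6}->{3,4,5}
So after all 3 constraints: D(Y) = {2,3,5}

Answer: {2,3,5}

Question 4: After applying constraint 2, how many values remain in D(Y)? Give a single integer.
Answer: 3

Derivation:
Constraint 1 (Y < W) on D(Y)={2,3,5,6} D(W)={2,4,5,6}: Y {2,3,5,6}->{2,3,5}; W {2,4,5,6}->{4,5,6}
Constraint 2 (Y < V) on D(Y)={2,3,5} D(V)={2,3,4,5,6}: V {2,3,4,5,6}->{3,4,5,6}
So after constraint 2: D(Y)={2,3,5}, size = 3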